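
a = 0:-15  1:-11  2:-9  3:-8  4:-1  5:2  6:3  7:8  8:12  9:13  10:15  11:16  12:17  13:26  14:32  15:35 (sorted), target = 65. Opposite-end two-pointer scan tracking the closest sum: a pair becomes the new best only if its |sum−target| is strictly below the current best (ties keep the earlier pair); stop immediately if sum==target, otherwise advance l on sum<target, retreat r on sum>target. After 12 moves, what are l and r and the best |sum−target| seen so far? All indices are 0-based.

l=12, r=15, best |Δ|=14

[0,15] -15+35=20 d=45 * → l++
[1,15] -11+35=24 d=41 * → l++
[2,15] -9+35=26 d=39 * → l++
[3,15] -8+35=27 d=38 * → l++
[4,15] -1+35=34 d=31 * → l++
[5,15] 2+35=37 d=28 * → l++
[6,15] 3+35=38 d=27 * → l++
[7,15] 8+35=43 d=22 * → l++
[8,15] 12+35=47 d=18 * → l++
[9,15] 13+35=48 d=17 * → l++
[10,15] 15+35=50 d=15 * → l++
[11,15] 16+35=51 d=14 * → l++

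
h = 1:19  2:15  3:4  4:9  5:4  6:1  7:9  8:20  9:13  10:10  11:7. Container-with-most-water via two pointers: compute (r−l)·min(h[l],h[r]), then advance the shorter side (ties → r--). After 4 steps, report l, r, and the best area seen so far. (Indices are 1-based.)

l=2, r=8, best area=133

l=1 r=11: min(19,7)*10=70 best=70 *, r--
l=1 r=10: min(19,10)*9=90 best=90 *, r--
l=1 r=9: min(19,13)*8=104 best=104 *, r--
l=1 r=8: min(19,20)*7=133 best=133 *, l++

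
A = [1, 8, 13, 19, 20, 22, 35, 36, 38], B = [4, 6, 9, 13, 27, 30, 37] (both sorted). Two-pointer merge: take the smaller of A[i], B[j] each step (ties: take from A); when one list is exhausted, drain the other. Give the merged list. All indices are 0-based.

[i=0,j=0] A[i]=1<=B[j]=4 take 1 → i++
[i=1,j=0] A[i]=8>B[j]=4 take 4 → j++
[i=1,j=1] A[i]=8>B[j]=6 take 6 → j++
[i=1,j=2] A[i]=8<=B[j]=9 take 8 → i++
[i=2,j=2] A[i]=13>B[j]=9 take 9 → j++
[i=2,j=3] A[i]=13<=B[j]=13 take 13 → i++
[i=3,j=3] A[i]=19>B[j]=13 take 13 → j++
[i=3,j=4] A[i]=19<=B[j]=27 take 19 → i++
[i=4,j=4] A[i]=20<=B[j]=27 take 20 → i++
[i=5,j=4] A[i]=22<=B[j]=27 take 22 → i++
[i=6,j=4] A[i]=35>B[j]=27 take 27 → j++
[i=6,j=5] A[i]=35>B[j]=30 take 30 → j++
[i=6,j=6] A[i]=35<=B[j]=37 take 35 → i++
[i=7,j=6] A[i]=36<=B[j]=37 take 36 → i++
[i=8,j=6] A[i]=38>B[j]=37 take 37 → j++
[i=8,j=7] B done, take A[i]=38 → i++

[1, 4, 6, 8, 9, 13, 13, 19, 20, 22, 27, 30, 35, 36, 37, 38]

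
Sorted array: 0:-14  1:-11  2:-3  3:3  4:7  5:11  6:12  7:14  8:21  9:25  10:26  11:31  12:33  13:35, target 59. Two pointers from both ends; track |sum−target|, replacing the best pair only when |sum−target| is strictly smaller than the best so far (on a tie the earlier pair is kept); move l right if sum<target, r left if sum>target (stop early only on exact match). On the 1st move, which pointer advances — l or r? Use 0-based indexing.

[0,13] -14+35=21 d=38 * → l++

l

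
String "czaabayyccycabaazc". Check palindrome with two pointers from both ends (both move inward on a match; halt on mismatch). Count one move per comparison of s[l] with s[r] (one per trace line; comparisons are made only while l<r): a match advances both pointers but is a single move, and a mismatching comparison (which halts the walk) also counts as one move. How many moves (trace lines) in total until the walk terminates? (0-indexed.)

7 moves

l=0 r=17: 'c'=='c', l++,r--
l=1 r=16: 'z'=='z', l++,r--
l=2 r=15: 'a'=='a', l++,r--
l=3 r=14: 'a'=='a', l++,r--
l=4 r=13: 'b'=='b', l++,r--
l=5 r=12: 'a'=='a', l++,r--
l=6 r=11: 'y'!='c', stop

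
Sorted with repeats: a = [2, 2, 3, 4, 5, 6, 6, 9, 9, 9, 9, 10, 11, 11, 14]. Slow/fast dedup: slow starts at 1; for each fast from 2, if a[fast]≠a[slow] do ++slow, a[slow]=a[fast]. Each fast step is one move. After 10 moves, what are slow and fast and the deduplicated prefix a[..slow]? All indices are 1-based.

slow=6, fast=12, prefix=[2, 3, 4, 5, 6, 9]

(s=1,f=2) a[fast]=2=a[slow] dup → fast++
(s=1,f=3) a[fast]=3≠a[slow]=2 write a[2]=3 → slow++,fast++
(s=2,f=4) a[fast]=4≠a[slow]=3 write a[3]=4 → slow++,fast++
(s=3,f=5) a[fast]=5≠a[slow]=4 write a[4]=5 → slow++,fast++
(s=4,f=6) a[fast]=6≠a[slow]=5 write a[5]=6 → slow++,fast++
(s=5,f=7) a[fast]=6=a[slow] dup → fast++
(s=5,f=8) a[fast]=9≠a[slow]=6 write a[6]=9 → slow++,fast++
(s=6,f=9) a[fast]=9=a[slow] dup → fast++
(s=6,f=10) a[fast]=9=a[slow] dup → fast++
(s=6,f=11) a[fast]=9=a[slow] dup → fast++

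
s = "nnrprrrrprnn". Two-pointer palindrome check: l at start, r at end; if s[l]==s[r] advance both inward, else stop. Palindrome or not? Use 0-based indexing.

[0,11] 'n'=='n' → l++,r--
[1,10] 'n'=='n' → l++,r--
[2,9] 'r'=='r' → l++,r--
[3,8] 'p'=='p' → l++,r--
[4,7] 'r'=='r' → l++,r--
[5,6] 'r'=='r' → l++,r--

palindrome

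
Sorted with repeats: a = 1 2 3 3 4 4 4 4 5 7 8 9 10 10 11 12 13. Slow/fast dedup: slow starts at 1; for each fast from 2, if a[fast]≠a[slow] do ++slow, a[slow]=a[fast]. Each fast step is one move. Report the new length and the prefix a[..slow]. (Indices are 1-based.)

slow=1 fast=2: a[fast]=2≠a[slow]=1 write a[2]=2, slow++,fast++
slow=2 fast=3: a[fast]=3≠a[slow]=2 write a[3]=3, slow++,fast++
slow=3 fast=4: a[fast]=3=a[slow] dup, fast++
slow=3 fast=5: a[fast]=4≠a[slow]=3 write a[4]=4, slow++,fast++
slow=4 fast=6: a[fast]=4=a[slow] dup, fast++
slow=4 fast=7: a[fast]=4=a[slow] dup, fast++
slow=4 fast=8: a[fast]=4=a[slow] dup, fast++
slow=4 fast=9: a[fast]=5≠a[slow]=4 write a[5]=5, slow++,fast++
slow=5 fast=10: a[fast]=7≠a[slow]=5 write a[6]=7, slow++,fast++
slow=6 fast=11: a[fast]=8≠a[slow]=7 write a[7]=8, slow++,fast++
slow=7 fast=12: a[fast]=9≠a[slow]=8 write a[8]=9, slow++,fast++
slow=8 fast=13: a[fast]=10≠a[slow]=9 write a[9]=10, slow++,fast++
slow=9 fast=14: a[fast]=10=a[slow] dup, fast++
slow=9 fast=15: a[fast]=11≠a[slow]=10 write a[10]=11, slow++,fast++
slow=10 fast=16: a[fast]=12≠a[slow]=11 write a[11]=12, slow++,fast++
slow=11 fast=17: a[fast]=13≠a[slow]=12 write a[12]=13, slow++,fast++

length 12; prefix = [1, 2, 3, 4, 5, 7, 8, 9, 10, 11, 12, 13]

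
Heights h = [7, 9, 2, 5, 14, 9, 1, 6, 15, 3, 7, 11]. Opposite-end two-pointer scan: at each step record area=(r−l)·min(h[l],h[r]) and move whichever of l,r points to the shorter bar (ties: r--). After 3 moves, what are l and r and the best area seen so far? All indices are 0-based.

l=0 r=11: min(7,11)*11=77 best=77 *, l++
l=1 r=11: min(9,11)*10=90 best=90 *, l++
l=2 r=11: min(2,11)*9=18 best=90, l++

l=3, r=11, best area=90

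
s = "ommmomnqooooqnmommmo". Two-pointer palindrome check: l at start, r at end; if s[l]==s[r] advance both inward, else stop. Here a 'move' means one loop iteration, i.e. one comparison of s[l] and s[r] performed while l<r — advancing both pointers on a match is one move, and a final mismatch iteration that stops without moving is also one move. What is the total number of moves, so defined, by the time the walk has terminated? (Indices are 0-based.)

[0,19] 'o'=='o' → l++,r--
[1,18] 'm'=='m' → l++,r--
[2,17] 'm'=='m' → l++,r--
[3,16] 'm'=='m' → l++,r--
[4,15] 'o'=='o' → l++,r--
[5,14] 'm'=='m' → l++,r--
[6,13] 'n'=='n' → l++,r--
[7,12] 'q'=='q' → l++,r--
[8,11] 'o'=='o' → l++,r--
[9,10] 'o'=='o' → l++,r--

10 moves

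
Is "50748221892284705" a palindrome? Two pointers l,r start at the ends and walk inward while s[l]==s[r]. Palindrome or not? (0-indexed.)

not a palindrome (mismatch at 7,9)

[0,16] '5'=='5' → l++,r--
[1,15] '0'=='0' → l++,r--
[2,14] '7'=='7' → l++,r--
[3,13] '4'=='4' → l++,r--
[4,12] '8'=='8' → l++,r--
[5,11] '2'=='2' → l++,r--
[6,10] '2'=='2' → l++,r--
[7,9] '1'!='9' → stop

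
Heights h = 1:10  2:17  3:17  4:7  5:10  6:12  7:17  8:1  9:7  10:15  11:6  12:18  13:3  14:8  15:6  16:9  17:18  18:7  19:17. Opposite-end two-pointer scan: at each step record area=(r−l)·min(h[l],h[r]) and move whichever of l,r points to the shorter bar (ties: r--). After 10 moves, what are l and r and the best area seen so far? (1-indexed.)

l=9, r=17, best area=289

[1,19] min(10,17)*18=180 best=180 * → l++
[2,19] min(17,17)*17=289 best=289 * → r--
[2,18] min(17,7)*16=112 best=289 → r--
[2,17] min(17,18)*15=255 best=289 → l++
[3,17] min(17,18)*14=238 best=289 → l++
[4,17] min(7,18)*13=91 best=289 → l++
[5,17] min(10,18)*12=120 best=289 → l++
[6,17] min(12,18)*11=132 best=289 → l++
[7,17] min(17,18)*10=170 best=289 → l++
[8,17] min(1,18)*9=9 best=289 → l++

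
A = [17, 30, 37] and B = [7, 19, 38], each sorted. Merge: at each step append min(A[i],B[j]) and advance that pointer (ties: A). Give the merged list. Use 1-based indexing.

[7, 17, 19, 30, 37, 38]

[i=1,j=1] A[i]=17>B[j]=7 take 7 → j++
[i=1,j=2] A[i]=17<=B[j]=19 take 17 → i++
[i=2,j=2] A[i]=30>B[j]=19 take 19 → j++
[i=2,j=3] A[i]=30<=B[j]=38 take 30 → i++
[i=3,j=3] A[i]=37<=B[j]=38 take 37 → i++
[i=4,j=3] A done, take B[j]=38 → j++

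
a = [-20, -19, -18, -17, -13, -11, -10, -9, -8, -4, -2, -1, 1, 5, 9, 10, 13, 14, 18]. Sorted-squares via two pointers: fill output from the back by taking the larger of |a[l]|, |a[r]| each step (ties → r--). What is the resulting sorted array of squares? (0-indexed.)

[0,18] |-20|>|18| out[18]=400 → l++
[1,18] |-19|>|18| out[17]=361 → l++
[2,18] |-18|<=|18| out[16]=324 → r--
[2,17] |-18|>|14| out[15]=324 → l++
[3,17] |-17|>|14| out[14]=289 → l++
[4,17] |-13|<=|14| out[13]=196 → r--
[4,16] |-13|<=|13| out[12]=169 → r--
[4,15] |-13|>|10| out[11]=169 → l++
[5,15] |-11|>|10| out[10]=121 → l++
[6,15] |-10|<=|10| out[9]=100 → r--
[6,14] |-10|>|9| out[8]=100 → l++
[7,14] |-9|<=|9| out[7]=81 → r--
[7,13] |-9|>|5| out[6]=81 → l++
[8,13] |-8|>|5| out[5]=64 → l++
[9,13] |-4|<=|5| out[4]=25 → r--
[9,12] |-4|>|1| out[3]=16 → l++
[10,12] |-2|>|1| out[2]=4 → l++
[11,12] |-1|<=|1| out[1]=1 → r--
[11,11] |-1|<=|-1| out[0]=1 → r--

[1, 1, 4, 16, 25, 64, 81, 81, 100, 100, 121, 169, 169, 196, 289, 324, 324, 361, 400]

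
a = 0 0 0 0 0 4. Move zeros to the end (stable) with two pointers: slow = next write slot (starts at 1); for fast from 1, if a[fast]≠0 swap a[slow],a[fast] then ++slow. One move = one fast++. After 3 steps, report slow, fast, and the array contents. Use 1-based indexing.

slow=1 fast=1: a[fast]=0, fast++
slow=1 fast=2: a[fast]=0, fast++
slow=1 fast=3: a[fast]=0, fast++

slow=1, fast=4, a=[0, 0, 0, 0, 0, 4]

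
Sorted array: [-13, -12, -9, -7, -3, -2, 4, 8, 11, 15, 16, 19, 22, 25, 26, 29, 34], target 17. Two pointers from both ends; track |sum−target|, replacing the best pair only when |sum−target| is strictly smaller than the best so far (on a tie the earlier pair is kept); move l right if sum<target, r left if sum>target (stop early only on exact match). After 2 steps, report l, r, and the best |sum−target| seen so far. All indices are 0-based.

l=1, r=15, best |Δ|=1

l=0 r=16: -13+34=21 d=4 *, r--
l=0 r=15: -13+29=16 d=1 *, l++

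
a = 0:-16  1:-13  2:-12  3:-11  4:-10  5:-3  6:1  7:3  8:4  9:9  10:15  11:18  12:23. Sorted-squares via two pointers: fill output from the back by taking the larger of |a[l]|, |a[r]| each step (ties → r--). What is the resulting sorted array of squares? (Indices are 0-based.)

[1, 9, 9, 16, 81, 100, 121, 144, 169, 225, 256, 324, 529]

[0,12] |-16|<=|23| out[12]=529 → r--
[0,11] |-16|<=|18| out[11]=324 → r--
[0,10] |-16|>|15| out[10]=256 → l++
[1,10] |-13|<=|15| out[9]=225 → r--
[1,9] |-13|>|9| out[8]=169 → l++
[2,9] |-12|>|9| out[7]=144 → l++
[3,9] |-11|>|9| out[6]=121 → l++
[4,9] |-10|>|9| out[5]=100 → l++
[5,9] |-3|<=|9| out[4]=81 → r--
[5,8] |-3|<=|4| out[3]=16 → r--
[5,7] |-3|<=|3| out[2]=9 → r--
[5,6] |-3|>|1| out[1]=9 → l++
[6,6] |1|<=|1| out[0]=1 → r--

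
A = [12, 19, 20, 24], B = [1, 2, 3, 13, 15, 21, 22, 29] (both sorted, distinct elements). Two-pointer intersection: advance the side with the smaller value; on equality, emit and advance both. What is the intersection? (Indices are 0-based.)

i=0 j=0: 12>1, j++
i=0 j=1: 12>2, j++
i=0 j=2: 12>3, j++
i=0 j=3: 12<13, i++
i=1 j=3: 19>13, j++
i=1 j=4: 19>15, j++
i=1 j=5: 19<21, i++
i=2 j=5: 20<21, i++
i=3 j=5: 24>21, j++
i=3 j=6: 24>22, j++
i=3 j=7: 24<29, i++

intersection = []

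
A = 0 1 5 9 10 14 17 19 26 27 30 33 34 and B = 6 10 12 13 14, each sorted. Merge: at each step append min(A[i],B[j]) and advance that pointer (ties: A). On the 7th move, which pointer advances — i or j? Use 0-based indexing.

j

i=0 j=0: A[i]=0<=B[j]=6 take 0, i++
i=1 j=0: A[i]=1<=B[j]=6 take 1, i++
i=2 j=0: A[i]=5<=B[j]=6 take 5, i++
i=3 j=0: A[i]=9>B[j]=6 take 6, j++
i=3 j=1: A[i]=9<=B[j]=10 take 9, i++
i=4 j=1: A[i]=10<=B[j]=10 take 10, i++
i=5 j=1: A[i]=14>B[j]=10 take 10, j++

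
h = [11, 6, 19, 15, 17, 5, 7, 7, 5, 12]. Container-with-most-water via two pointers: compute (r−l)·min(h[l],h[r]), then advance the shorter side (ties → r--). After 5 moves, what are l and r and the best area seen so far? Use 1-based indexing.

[1,10] min(11,12)*9=99 best=99 * → l++
[2,10] min(6,12)*8=48 best=99 → l++
[3,10] min(19,12)*7=84 best=99 → r--
[3,9] min(19,5)*6=30 best=99 → r--
[3,8] min(19,7)*5=35 best=99 → r--

l=3, r=7, best area=99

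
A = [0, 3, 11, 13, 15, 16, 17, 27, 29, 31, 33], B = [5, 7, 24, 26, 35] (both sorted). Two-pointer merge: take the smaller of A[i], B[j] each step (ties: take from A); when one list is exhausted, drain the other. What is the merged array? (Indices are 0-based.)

[i=0,j=0] A[i]=0<=B[j]=5 take 0 → i++
[i=1,j=0] A[i]=3<=B[j]=5 take 3 → i++
[i=2,j=0] A[i]=11>B[j]=5 take 5 → j++
[i=2,j=1] A[i]=11>B[j]=7 take 7 → j++
[i=2,j=2] A[i]=11<=B[j]=24 take 11 → i++
[i=3,j=2] A[i]=13<=B[j]=24 take 13 → i++
[i=4,j=2] A[i]=15<=B[j]=24 take 15 → i++
[i=5,j=2] A[i]=16<=B[j]=24 take 16 → i++
[i=6,j=2] A[i]=17<=B[j]=24 take 17 → i++
[i=7,j=2] A[i]=27>B[j]=24 take 24 → j++
[i=7,j=3] A[i]=27>B[j]=26 take 26 → j++
[i=7,j=4] A[i]=27<=B[j]=35 take 27 → i++
[i=8,j=4] A[i]=29<=B[j]=35 take 29 → i++
[i=9,j=4] A[i]=31<=B[j]=35 take 31 → i++
[i=10,j=4] A[i]=33<=B[j]=35 take 33 → i++
[i=11,j=4] A done, take B[j]=35 → j++

[0, 3, 5, 7, 11, 13, 15, 16, 17, 24, 26, 27, 29, 31, 33, 35]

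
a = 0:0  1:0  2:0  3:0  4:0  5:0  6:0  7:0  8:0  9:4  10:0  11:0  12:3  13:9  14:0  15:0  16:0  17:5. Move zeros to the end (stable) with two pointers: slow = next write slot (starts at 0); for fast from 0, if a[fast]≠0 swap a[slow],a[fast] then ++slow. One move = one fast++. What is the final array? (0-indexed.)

(s=0,f=0) a[fast]=0 → fast++
(s=0,f=1) a[fast]=0 → fast++
(s=0,f=2) a[fast]=0 → fast++
(s=0,f=3) a[fast]=0 → fast++
(s=0,f=4) a[fast]=0 → fast++
(s=0,f=5) a[fast]=0 → fast++
(s=0,f=6) a[fast]=0 → fast++
(s=0,f=7) a[fast]=0 → fast++
(s=0,f=8) a[fast]=0 → fast++
(s=0,f=9) a[fast]=4≠0 swap→a[0]=4 → slow++,fast++
(s=1,f=10) a[fast]=0 → fast++
(s=1,f=11) a[fast]=0 → fast++
(s=1,f=12) a[fast]=3≠0 swap→a[1]=3 → slow++,fast++
(s=2,f=13) a[fast]=9≠0 swap→a[2]=9 → slow++,fast++
(s=3,f=14) a[fast]=0 → fast++
(s=3,f=15) a[fast]=0 → fast++
(s=3,f=16) a[fast]=0 → fast++
(s=3,f=17) a[fast]=5≠0 swap→a[3]=5 → slow++,fast++

[4, 3, 9, 5, 0, 0, 0, 0, 0, 0, 0, 0, 0, 0, 0, 0, 0, 0]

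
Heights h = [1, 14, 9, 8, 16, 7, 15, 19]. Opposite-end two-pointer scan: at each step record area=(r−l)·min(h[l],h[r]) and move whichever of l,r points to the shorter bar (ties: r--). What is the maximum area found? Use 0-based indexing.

l=0 r=7: min(1,19)*7=7 best=7 *, l++
l=1 r=7: min(14,19)*6=84 best=84 *, l++
l=2 r=7: min(9,19)*5=45 best=84, l++
l=3 r=7: min(8,19)*4=32 best=84, l++
l=4 r=7: min(16,19)*3=48 best=84, l++
l=5 r=7: min(7,19)*2=14 best=84, l++
l=6 r=7: min(15,19)*1=15 best=84, l++

max area = 84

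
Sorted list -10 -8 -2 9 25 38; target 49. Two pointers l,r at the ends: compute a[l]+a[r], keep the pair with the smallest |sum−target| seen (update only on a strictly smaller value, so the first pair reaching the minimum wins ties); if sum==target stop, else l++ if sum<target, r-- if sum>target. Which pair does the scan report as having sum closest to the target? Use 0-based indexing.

[0,5] -10+38=28 d=21 * → l++
[1,5] -8+38=30 d=19 * → l++
[2,5] -2+38=36 d=13 * → l++
[3,5] 9+38=47 d=2 * → l++
[4,5] 25+38=63 d=14 → r--

pair (9, 38) with sum 47 (|Δ|=2)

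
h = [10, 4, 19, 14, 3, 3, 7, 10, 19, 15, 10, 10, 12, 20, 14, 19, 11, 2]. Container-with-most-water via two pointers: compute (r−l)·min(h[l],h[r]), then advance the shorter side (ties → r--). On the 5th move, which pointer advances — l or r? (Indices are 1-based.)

l=1 r=18: min(10,2)*17=34 best=34 *, r--
l=1 r=17: min(10,11)*16=160 best=160 *, l++
l=2 r=17: min(4,11)*15=60 best=160, l++
l=3 r=17: min(19,11)*14=154 best=160, r--
l=3 r=16: min(19,19)*13=247 best=247 *, r--

r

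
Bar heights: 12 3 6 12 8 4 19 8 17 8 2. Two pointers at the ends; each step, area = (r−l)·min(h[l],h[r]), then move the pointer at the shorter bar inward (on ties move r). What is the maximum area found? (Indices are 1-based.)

max area = 96

[1,11] min(12,2)*10=20 best=20 * → r--
[1,10] min(12,8)*9=72 best=72 * → r--
[1,9] min(12,17)*8=96 best=96 * → l++
[2,9] min(3,17)*7=21 best=96 → l++
[3,9] min(6,17)*6=36 best=96 → l++
[4,9] min(12,17)*5=60 best=96 → l++
[5,9] min(8,17)*4=32 best=96 → l++
[6,9] min(4,17)*3=12 best=96 → l++
[7,9] min(19,17)*2=34 best=96 → r--
[7,8] min(19,8)*1=8 best=96 → r--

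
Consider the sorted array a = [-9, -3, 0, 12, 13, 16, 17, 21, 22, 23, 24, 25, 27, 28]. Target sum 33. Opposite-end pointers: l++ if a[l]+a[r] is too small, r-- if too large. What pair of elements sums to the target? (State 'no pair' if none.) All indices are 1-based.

[1,14] -9+28=19 <33 → l++
[2,14] -3+28=25 <33 → l++
[3,14] 0+28=28 <33 → l++
[4,14] 12+28=40 >33 → r--
[4,13] 12+27=39 >33 → r--
[4,12] 12+25=37 >33 → r--
[4,11] 12+24=36 >33 → r--
[4,10] 12+23=35 >33 → r--
[4,9] 12+22=34 >33 → r--
[4,8] 12+21=33 → found

(12, 21)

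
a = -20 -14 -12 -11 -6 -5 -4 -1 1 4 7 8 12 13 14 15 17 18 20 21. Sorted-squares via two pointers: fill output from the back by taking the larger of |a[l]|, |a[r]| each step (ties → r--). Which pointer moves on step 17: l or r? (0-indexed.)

l=0 r=19: |-20|<=|21| out[19]=441, r--
l=0 r=18: |-20|<=|20| out[18]=400, r--
l=0 r=17: |-20|>|18| out[17]=400, l++
l=1 r=17: |-14|<=|18| out[16]=324, r--
l=1 r=16: |-14|<=|17| out[15]=289, r--
l=1 r=15: |-14|<=|15| out[14]=225, r--
l=1 r=14: |-14|<=|14| out[13]=196, r--
l=1 r=13: |-14|>|13| out[12]=196, l++
l=2 r=13: |-12|<=|13| out[11]=169, r--
l=2 r=12: |-12|<=|12| out[10]=144, r--
l=2 r=11: |-12|>|8| out[9]=144, l++
l=3 r=11: |-11|>|8| out[8]=121, l++
l=4 r=11: |-6|<=|8| out[7]=64, r--
l=4 r=10: |-6|<=|7| out[6]=49, r--
l=4 r=9: |-6|>|4| out[5]=36, l++
l=5 r=9: |-5|>|4| out[4]=25, l++
l=6 r=9: |-4|<=|4| out[3]=16, r--

r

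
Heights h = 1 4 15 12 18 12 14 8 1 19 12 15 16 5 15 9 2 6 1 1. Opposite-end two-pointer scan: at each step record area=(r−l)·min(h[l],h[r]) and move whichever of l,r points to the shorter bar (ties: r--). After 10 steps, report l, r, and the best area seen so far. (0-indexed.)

l=3, r=12, best area=180

l=0 r=19: min(1,1)*19=19 best=19 *, r--
l=0 r=18: min(1,1)*18=18 best=19, r--
l=0 r=17: min(1,6)*17=17 best=19, l++
l=1 r=17: min(4,6)*16=64 best=64 *, l++
l=2 r=17: min(15,6)*15=90 best=90 *, r--
l=2 r=16: min(15,2)*14=28 best=90, r--
l=2 r=15: min(15,9)*13=117 best=117 *, r--
l=2 r=14: min(15,15)*12=180 best=180 *, r--
l=2 r=13: min(15,5)*11=55 best=180, r--
l=2 r=12: min(15,16)*10=150 best=180, l++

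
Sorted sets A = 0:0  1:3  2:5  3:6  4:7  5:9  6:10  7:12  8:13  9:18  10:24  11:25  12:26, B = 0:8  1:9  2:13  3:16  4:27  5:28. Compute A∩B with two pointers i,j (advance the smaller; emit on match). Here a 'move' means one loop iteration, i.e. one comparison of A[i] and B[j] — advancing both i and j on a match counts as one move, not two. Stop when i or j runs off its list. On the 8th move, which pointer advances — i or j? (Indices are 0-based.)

i=0 j=0: 0<8, i++
i=1 j=0: 3<8, i++
i=2 j=0: 5<8, i++
i=3 j=0: 6<8, i++
i=4 j=0: 7<8, i++
i=5 j=0: 9>8, j++
i=5 j=1: 9==9 emit, i++,j++
i=6 j=2: 10<13, i++

i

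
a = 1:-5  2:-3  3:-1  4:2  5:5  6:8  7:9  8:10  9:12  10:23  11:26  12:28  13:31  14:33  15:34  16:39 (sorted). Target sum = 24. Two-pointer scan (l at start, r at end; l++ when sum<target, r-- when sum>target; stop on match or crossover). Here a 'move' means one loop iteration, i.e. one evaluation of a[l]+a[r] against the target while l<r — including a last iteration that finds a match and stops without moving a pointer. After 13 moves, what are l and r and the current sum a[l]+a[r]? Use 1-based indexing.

l=1 r=16: -5+39=34 >24, r--
l=1 r=15: -5+34=29 >24, r--
l=1 r=14: -5+33=28 >24, r--
l=1 r=13: -5+31=26 >24, r--
l=1 r=12: -5+28=23 <24, l++
l=2 r=12: -3+28=25 >24, r--
l=2 r=11: -3+26=23 <24, l++
l=3 r=11: -1+26=25 >24, r--
l=3 r=10: -1+23=22 <24, l++
l=4 r=10: 2+23=25 >24, r--
l=4 r=9: 2+12=14 <24, l++
l=5 r=9: 5+12=17 <24, l++
l=6 r=9: 8+12=20 <24, l++

l=7, r=9, sum=21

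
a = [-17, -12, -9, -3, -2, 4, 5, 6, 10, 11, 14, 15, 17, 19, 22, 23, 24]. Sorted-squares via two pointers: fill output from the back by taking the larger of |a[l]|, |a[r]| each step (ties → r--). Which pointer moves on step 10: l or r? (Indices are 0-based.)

l=0 r=16: |-17|<=|24| out[16]=576, r--
l=0 r=15: |-17|<=|23| out[15]=529, r--
l=0 r=14: |-17|<=|22| out[14]=484, r--
l=0 r=13: |-17|<=|19| out[13]=361, r--
l=0 r=12: |-17|<=|17| out[12]=289, r--
l=0 r=11: |-17|>|15| out[11]=289, l++
l=1 r=11: |-12|<=|15| out[10]=225, r--
l=1 r=10: |-12|<=|14| out[9]=196, r--
l=1 r=9: |-12|>|11| out[8]=144, l++
l=2 r=9: |-9|<=|11| out[7]=121, r--

r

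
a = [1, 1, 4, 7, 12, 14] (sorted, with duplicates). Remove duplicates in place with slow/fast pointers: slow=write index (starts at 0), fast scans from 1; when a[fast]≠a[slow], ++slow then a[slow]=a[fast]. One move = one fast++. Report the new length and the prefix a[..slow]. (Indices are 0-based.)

length 5; prefix = [1, 4, 7, 12, 14]

(s=0,f=1) a[fast]=1=a[slow] dup → fast++
(s=0,f=2) a[fast]=4≠a[slow]=1 write a[1]=4 → slow++,fast++
(s=1,f=3) a[fast]=7≠a[slow]=4 write a[2]=7 → slow++,fast++
(s=2,f=4) a[fast]=12≠a[slow]=7 write a[3]=12 → slow++,fast++
(s=3,f=5) a[fast]=14≠a[slow]=12 write a[4]=14 → slow++,fast++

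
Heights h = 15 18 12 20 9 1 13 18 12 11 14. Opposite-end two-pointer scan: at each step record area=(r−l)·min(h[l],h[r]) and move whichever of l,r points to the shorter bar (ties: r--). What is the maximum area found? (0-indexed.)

max area = 140

[0,10] min(15,14)*10=140 best=140 * → r--
[0,9] min(15,11)*9=99 best=140 → r--
[0,8] min(15,12)*8=96 best=140 → r--
[0,7] min(15,18)*7=105 best=140 → l++
[1,7] min(18,18)*6=108 best=140 → r--
[1,6] min(18,13)*5=65 best=140 → r--
[1,5] min(18,1)*4=4 best=140 → r--
[1,4] min(18,9)*3=27 best=140 → r--
[1,3] min(18,20)*2=36 best=140 → l++
[2,3] min(12,20)*1=12 best=140 → l++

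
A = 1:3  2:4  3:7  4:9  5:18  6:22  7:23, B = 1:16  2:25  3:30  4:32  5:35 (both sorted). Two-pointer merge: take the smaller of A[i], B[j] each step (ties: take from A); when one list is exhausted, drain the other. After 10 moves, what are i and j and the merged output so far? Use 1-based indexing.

i=8, j=4, merged so far=[3, 4, 7, 9, 16, 18, 22, 23, 25, 30]

[i=1,j=1] A[i]=3<=B[j]=16 take 3 → i++
[i=2,j=1] A[i]=4<=B[j]=16 take 4 → i++
[i=3,j=1] A[i]=7<=B[j]=16 take 7 → i++
[i=4,j=1] A[i]=9<=B[j]=16 take 9 → i++
[i=5,j=1] A[i]=18>B[j]=16 take 16 → j++
[i=5,j=2] A[i]=18<=B[j]=25 take 18 → i++
[i=6,j=2] A[i]=22<=B[j]=25 take 22 → i++
[i=7,j=2] A[i]=23<=B[j]=25 take 23 → i++
[i=8,j=2] A done, take B[j]=25 → j++
[i=8,j=3] A done, take B[j]=30 → j++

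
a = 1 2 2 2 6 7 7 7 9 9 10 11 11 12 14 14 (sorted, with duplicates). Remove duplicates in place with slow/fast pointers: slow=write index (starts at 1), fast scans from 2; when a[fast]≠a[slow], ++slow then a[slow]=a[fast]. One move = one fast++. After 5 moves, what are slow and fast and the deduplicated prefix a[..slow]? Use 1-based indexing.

slow=4, fast=7, prefix=[1, 2, 6, 7]

slow=1 fast=2: a[fast]=2≠a[slow]=1 write a[2]=2, slow++,fast++
slow=2 fast=3: a[fast]=2=a[slow] dup, fast++
slow=2 fast=4: a[fast]=2=a[slow] dup, fast++
slow=2 fast=5: a[fast]=6≠a[slow]=2 write a[3]=6, slow++,fast++
slow=3 fast=6: a[fast]=7≠a[slow]=6 write a[4]=7, slow++,fast++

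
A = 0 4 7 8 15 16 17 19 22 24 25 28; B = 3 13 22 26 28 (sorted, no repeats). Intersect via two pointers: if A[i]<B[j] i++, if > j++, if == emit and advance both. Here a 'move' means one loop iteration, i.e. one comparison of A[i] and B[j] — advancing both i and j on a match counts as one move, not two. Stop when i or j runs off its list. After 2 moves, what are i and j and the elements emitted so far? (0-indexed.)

i=0 j=0: 0<3, i++
i=1 j=0: 4>3, j++

i=1, j=1, emitted=[]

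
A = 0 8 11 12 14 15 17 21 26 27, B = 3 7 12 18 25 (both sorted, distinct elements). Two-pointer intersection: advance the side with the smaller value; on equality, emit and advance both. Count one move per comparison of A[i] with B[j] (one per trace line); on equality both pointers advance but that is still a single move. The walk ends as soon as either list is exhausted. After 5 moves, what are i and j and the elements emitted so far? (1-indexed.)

i=4, j=3, emitted=[]

i=1 j=1: 0<3, i++
i=2 j=1: 8>3, j++
i=2 j=2: 8>7, j++
i=2 j=3: 8<12, i++
i=3 j=3: 11<12, i++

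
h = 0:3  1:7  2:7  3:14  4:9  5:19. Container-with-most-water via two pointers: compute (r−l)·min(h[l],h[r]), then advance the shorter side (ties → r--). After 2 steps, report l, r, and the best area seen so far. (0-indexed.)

l=0 r=5: min(3,19)*5=15 best=15 *, l++
l=1 r=5: min(7,19)*4=28 best=28 *, l++

l=2, r=5, best area=28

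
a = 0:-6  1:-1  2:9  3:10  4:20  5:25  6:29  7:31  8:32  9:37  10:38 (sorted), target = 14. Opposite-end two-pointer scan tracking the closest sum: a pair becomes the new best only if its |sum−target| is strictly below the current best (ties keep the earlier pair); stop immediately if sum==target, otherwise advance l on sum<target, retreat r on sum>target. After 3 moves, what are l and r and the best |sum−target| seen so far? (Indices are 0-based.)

[0,10] -6+38=32 d=18 * → r--
[0,9] -6+37=31 d=17 * → r--
[0,8] -6+32=26 d=12 * → r--

l=0, r=7, best |Δ|=12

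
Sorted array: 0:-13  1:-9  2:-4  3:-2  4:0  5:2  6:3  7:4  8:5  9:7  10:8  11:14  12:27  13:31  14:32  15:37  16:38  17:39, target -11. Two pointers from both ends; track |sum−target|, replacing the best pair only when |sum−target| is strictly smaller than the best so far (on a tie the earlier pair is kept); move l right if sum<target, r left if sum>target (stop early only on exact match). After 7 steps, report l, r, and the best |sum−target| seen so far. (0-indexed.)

[0,17] -13+39=26 d=37 * → r--
[0,16] -13+38=25 d=36 * → r--
[0,15] -13+37=24 d=35 * → r--
[0,14] -13+32=19 d=30 * → r--
[0,13] -13+31=18 d=29 * → r--
[0,12] -13+27=14 d=25 * → r--
[0,11] -13+14=1 d=12 * → r--

l=0, r=10, best |Δ|=12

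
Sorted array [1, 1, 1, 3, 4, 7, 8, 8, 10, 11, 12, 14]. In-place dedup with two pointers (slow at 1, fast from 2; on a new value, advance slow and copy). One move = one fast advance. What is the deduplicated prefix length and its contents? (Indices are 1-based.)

slow=1 fast=2: a[fast]=1=a[slow] dup, fast++
slow=1 fast=3: a[fast]=1=a[slow] dup, fast++
slow=1 fast=4: a[fast]=3≠a[slow]=1 write a[2]=3, slow++,fast++
slow=2 fast=5: a[fast]=4≠a[slow]=3 write a[3]=4, slow++,fast++
slow=3 fast=6: a[fast]=7≠a[slow]=4 write a[4]=7, slow++,fast++
slow=4 fast=7: a[fast]=8≠a[slow]=7 write a[5]=8, slow++,fast++
slow=5 fast=8: a[fast]=8=a[slow] dup, fast++
slow=5 fast=9: a[fast]=10≠a[slow]=8 write a[6]=10, slow++,fast++
slow=6 fast=10: a[fast]=11≠a[slow]=10 write a[7]=11, slow++,fast++
slow=7 fast=11: a[fast]=12≠a[slow]=11 write a[8]=12, slow++,fast++
slow=8 fast=12: a[fast]=14≠a[slow]=12 write a[9]=14, slow++,fast++

length 9; prefix = [1, 3, 4, 7, 8, 10, 11, 12, 14]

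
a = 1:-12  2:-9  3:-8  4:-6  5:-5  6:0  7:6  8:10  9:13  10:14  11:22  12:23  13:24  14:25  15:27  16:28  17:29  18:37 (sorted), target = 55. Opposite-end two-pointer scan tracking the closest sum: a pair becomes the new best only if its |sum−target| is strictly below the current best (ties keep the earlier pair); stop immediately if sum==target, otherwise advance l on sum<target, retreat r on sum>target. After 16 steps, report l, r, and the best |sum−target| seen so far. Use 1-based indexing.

[1,18] -12+37=25 d=30 * → l++
[2,18] -9+37=28 d=27 * → l++
[3,18] -8+37=29 d=26 * → l++
[4,18] -6+37=31 d=24 * → l++
[5,18] -5+37=32 d=23 * → l++
[6,18] 0+37=37 d=18 * → l++
[7,18] 6+37=43 d=12 * → l++
[8,18] 10+37=47 d=8 * → l++
[9,18] 13+37=50 d=5 * → l++
[10,18] 14+37=51 d=4 * → l++
[11,18] 22+37=59 d=4 → r--
[11,17] 22+29=51 d=4 → l++
[12,17] 23+29=52 d=3 * → l++
[13,17] 24+29=53 d=2 * → l++
[14,17] 25+29=54 d=1 * → l++
[15,17] 27+29=56 d=1 → r--

l=15, r=16, best |Δ|=1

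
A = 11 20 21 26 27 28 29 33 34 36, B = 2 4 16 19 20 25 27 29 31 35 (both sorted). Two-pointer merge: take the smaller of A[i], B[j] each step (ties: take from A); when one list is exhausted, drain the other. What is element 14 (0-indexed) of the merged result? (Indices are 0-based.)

merged[14] = 29

i=0 j=0: A[i]=11>B[j]=2 take 2, j++
i=0 j=1: A[i]=11>B[j]=4 take 4, j++
i=0 j=2: A[i]=11<=B[j]=16 take 11, i++
i=1 j=2: A[i]=20>B[j]=16 take 16, j++
i=1 j=3: A[i]=20>B[j]=19 take 19, j++
i=1 j=4: A[i]=20<=B[j]=20 take 20, i++
i=2 j=4: A[i]=21>B[j]=20 take 20, j++
i=2 j=5: A[i]=21<=B[j]=25 take 21, i++
i=3 j=5: A[i]=26>B[j]=25 take 25, j++
i=3 j=6: A[i]=26<=B[j]=27 take 26, i++
i=4 j=6: A[i]=27<=B[j]=27 take 27, i++
i=5 j=6: A[i]=28>B[j]=27 take 27, j++
i=5 j=7: A[i]=28<=B[j]=29 take 28, i++
i=6 j=7: A[i]=29<=B[j]=29 take 29, i++
i=7 j=7: A[i]=33>B[j]=29 take 29, j++
i=7 j=8: A[i]=33>B[j]=31 take 31, j++
i=7 j=9: A[i]=33<=B[j]=35 take 33, i++
i=8 j=9: A[i]=34<=B[j]=35 take 34, i++
i=9 j=9: A[i]=36>B[j]=35 take 35, j++
i=9 j=10: B done, take A[i]=36, i++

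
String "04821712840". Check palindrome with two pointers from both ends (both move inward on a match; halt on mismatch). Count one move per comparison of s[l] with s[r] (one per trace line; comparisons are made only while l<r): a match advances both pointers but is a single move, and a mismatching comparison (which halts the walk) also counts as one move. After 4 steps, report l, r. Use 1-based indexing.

l=5, r=7

l=1 r=11: '0'=='0', l++,r--
l=2 r=10: '4'=='4', l++,r--
l=3 r=9: '8'=='8', l++,r--
l=4 r=8: '2'=='2', l++,r--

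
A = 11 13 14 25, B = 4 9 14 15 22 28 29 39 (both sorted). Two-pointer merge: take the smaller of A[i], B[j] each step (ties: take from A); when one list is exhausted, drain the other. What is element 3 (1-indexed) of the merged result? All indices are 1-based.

merged[3] = 11

i=1 j=1: A[i]=11>B[j]=4 take 4, j++
i=1 j=2: A[i]=11>B[j]=9 take 9, j++
i=1 j=3: A[i]=11<=B[j]=14 take 11, i++
i=2 j=3: A[i]=13<=B[j]=14 take 13, i++
i=3 j=3: A[i]=14<=B[j]=14 take 14, i++
i=4 j=3: A[i]=25>B[j]=14 take 14, j++
i=4 j=4: A[i]=25>B[j]=15 take 15, j++
i=4 j=5: A[i]=25>B[j]=22 take 22, j++
i=4 j=6: A[i]=25<=B[j]=28 take 25, i++
i=5 j=6: A done, take B[j]=28, j++
i=5 j=7: A done, take B[j]=29, j++
i=5 j=8: A done, take B[j]=39, j++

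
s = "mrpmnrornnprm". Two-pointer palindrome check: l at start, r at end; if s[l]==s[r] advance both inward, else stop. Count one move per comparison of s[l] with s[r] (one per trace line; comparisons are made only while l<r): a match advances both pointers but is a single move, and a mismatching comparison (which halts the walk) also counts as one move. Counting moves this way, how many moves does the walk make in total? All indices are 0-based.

l=0 r=12: 'm'=='m', l++,r--
l=1 r=11: 'r'=='r', l++,r--
l=2 r=10: 'p'=='p', l++,r--
l=3 r=9: 'm'!='n', stop

4 moves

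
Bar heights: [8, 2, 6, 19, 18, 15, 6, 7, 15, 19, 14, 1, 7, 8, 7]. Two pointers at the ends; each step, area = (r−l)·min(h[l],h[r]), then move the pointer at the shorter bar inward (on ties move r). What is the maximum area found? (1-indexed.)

l=1 r=15: min(8,7)*14=98 best=98 *, r--
l=1 r=14: min(8,8)*13=104 best=104 *, r--
l=1 r=13: min(8,7)*12=84 best=104, r--
l=1 r=12: min(8,1)*11=11 best=104, r--
l=1 r=11: min(8,14)*10=80 best=104, l++
l=2 r=11: min(2,14)*9=18 best=104, l++
l=3 r=11: min(6,14)*8=48 best=104, l++
l=4 r=11: min(19,14)*7=98 best=104, r--
l=4 r=10: min(19,19)*6=114 best=114 *, r--
l=4 r=9: min(19,15)*5=75 best=114, r--
l=4 r=8: min(19,7)*4=28 best=114, r--
l=4 r=7: min(19,6)*3=18 best=114, r--
l=4 r=6: min(19,15)*2=30 best=114, r--
l=4 r=5: min(19,18)*1=18 best=114, r--

max area = 114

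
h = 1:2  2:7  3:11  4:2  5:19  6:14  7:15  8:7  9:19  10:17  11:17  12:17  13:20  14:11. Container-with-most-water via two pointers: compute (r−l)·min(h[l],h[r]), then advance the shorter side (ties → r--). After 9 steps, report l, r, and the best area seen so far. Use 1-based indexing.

l=9, r=13, best area=152

[1,14] min(2,11)*13=26 best=26 * → l++
[2,14] min(7,11)*12=84 best=84 * → l++
[3,14] min(11,11)*11=121 best=121 * → r--
[3,13] min(11,20)*10=110 best=121 → l++
[4,13] min(2,20)*9=18 best=121 → l++
[5,13] min(19,20)*8=152 best=152 * → l++
[6,13] min(14,20)*7=98 best=152 → l++
[7,13] min(15,20)*6=90 best=152 → l++
[8,13] min(7,20)*5=35 best=152 → l++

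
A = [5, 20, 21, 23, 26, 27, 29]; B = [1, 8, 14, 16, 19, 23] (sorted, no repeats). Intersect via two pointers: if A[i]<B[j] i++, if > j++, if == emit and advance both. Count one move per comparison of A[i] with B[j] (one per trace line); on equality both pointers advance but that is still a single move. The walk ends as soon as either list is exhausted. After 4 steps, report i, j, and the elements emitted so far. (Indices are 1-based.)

i=1 j=1: 5>1, j++
i=1 j=2: 5<8, i++
i=2 j=2: 20>8, j++
i=2 j=3: 20>14, j++

i=2, j=4, emitted=[]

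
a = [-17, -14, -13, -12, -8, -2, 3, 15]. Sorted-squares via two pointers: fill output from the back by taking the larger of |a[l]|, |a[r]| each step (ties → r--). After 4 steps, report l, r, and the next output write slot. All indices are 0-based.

l=0 r=7: |-17|>|15| out[7]=289, l++
l=1 r=7: |-14|<=|15| out[6]=225, r--
l=1 r=6: |-14|>|3| out[5]=196, l++
l=2 r=6: |-13|>|3| out[4]=169, l++

l=3, r=6, next write slot=3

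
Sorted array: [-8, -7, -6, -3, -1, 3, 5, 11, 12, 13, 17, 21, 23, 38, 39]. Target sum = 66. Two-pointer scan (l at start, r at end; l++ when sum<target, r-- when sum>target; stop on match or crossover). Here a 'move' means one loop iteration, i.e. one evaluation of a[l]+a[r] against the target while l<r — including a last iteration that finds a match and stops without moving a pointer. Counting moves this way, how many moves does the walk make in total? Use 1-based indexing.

l=1 r=15: -8+39=31 <66, l++
l=2 r=15: -7+39=32 <66, l++
l=3 r=15: -6+39=33 <66, l++
l=4 r=15: -3+39=36 <66, l++
l=5 r=15: -1+39=38 <66, l++
l=6 r=15: 3+39=42 <66, l++
l=7 r=15: 5+39=44 <66, l++
l=8 r=15: 11+39=50 <66, l++
l=9 r=15: 12+39=51 <66, l++
l=10 r=15: 13+39=52 <66, l++
l=11 r=15: 17+39=56 <66, l++
l=12 r=15: 21+39=60 <66, l++
l=13 r=15: 23+39=62 <66, l++
l=14 r=15: 38+39=77 >66, r--

14 moves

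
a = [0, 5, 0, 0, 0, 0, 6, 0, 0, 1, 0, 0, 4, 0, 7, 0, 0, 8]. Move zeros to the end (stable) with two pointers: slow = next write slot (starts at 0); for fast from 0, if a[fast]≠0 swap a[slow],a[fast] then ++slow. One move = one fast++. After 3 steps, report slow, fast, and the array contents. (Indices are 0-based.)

slow=0 fast=0: a[fast]=0, fast++
slow=0 fast=1: a[fast]=5≠0 swap→a[0]=5, slow++,fast++
slow=1 fast=2: a[fast]=0, fast++

slow=1, fast=3, a=[5, 0, 0, 0, 0, 0, 6, 0, 0, 1, 0, 0, 4, 0, 7, 0, 0, 8]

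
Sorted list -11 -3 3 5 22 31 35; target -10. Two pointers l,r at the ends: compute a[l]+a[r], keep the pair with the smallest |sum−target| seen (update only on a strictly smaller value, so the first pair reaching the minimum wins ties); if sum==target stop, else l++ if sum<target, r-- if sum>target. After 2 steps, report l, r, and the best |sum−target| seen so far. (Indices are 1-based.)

l=1, r=5, best |Δ|=30

l=1 r=7: -11+35=24 d=34 *, r--
l=1 r=6: -11+31=20 d=30 *, r--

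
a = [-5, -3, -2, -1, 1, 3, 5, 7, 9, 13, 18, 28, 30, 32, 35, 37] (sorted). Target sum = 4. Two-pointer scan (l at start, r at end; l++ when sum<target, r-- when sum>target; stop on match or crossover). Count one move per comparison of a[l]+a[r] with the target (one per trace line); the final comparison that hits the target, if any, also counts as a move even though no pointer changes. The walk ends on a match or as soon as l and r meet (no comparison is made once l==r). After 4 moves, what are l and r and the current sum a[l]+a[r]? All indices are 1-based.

[1,16] -5+37=32 >4 → r--
[1,15] -5+35=30 >4 → r--
[1,14] -5+32=27 >4 → r--
[1,13] -5+30=25 >4 → r--

l=1, r=12, sum=23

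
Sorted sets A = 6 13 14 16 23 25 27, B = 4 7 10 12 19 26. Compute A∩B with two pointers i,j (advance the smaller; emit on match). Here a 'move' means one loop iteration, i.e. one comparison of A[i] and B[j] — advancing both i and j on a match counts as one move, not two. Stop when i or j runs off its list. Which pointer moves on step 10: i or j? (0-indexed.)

[i=0,j=0] 6>4 → j++
[i=0,j=1] 6<7 → i++
[i=1,j=1] 13>7 → j++
[i=1,j=2] 13>10 → j++
[i=1,j=3] 13>12 → j++
[i=1,j=4] 13<19 → i++
[i=2,j=4] 14<19 → i++
[i=3,j=4] 16<19 → i++
[i=4,j=4] 23>19 → j++
[i=4,j=5] 23<26 → i++

i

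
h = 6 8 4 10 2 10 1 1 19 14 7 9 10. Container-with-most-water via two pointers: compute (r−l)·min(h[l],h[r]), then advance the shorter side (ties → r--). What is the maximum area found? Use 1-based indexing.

max area = 90

l=1 r=13: min(6,10)*12=72 best=72 *, l++
l=2 r=13: min(8,10)*11=88 best=88 *, l++
l=3 r=13: min(4,10)*10=40 best=88, l++
l=4 r=13: min(10,10)*9=90 best=90 *, r--
l=4 r=12: min(10,9)*8=72 best=90, r--
l=4 r=11: min(10,7)*7=49 best=90, r--
l=4 r=10: min(10,14)*6=60 best=90, l++
l=5 r=10: min(2,14)*5=10 best=90, l++
l=6 r=10: min(10,14)*4=40 best=90, l++
l=7 r=10: min(1,14)*3=3 best=90, l++
l=8 r=10: min(1,14)*2=2 best=90, l++
l=9 r=10: min(19,14)*1=14 best=90, r--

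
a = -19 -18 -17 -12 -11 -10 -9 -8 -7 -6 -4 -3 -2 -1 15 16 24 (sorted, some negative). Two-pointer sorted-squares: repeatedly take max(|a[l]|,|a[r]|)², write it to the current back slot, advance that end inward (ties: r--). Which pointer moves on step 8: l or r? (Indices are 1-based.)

l

l=1 r=17: |-19|<=|24| out[17]=576, r--
l=1 r=16: |-19|>|16| out[16]=361, l++
l=2 r=16: |-18|>|16| out[15]=324, l++
l=3 r=16: |-17|>|16| out[14]=289, l++
l=4 r=16: |-12|<=|16| out[13]=256, r--
l=4 r=15: |-12|<=|15| out[12]=225, r--
l=4 r=14: |-12|>|-1| out[11]=144, l++
l=5 r=14: |-11|>|-1| out[10]=121, l++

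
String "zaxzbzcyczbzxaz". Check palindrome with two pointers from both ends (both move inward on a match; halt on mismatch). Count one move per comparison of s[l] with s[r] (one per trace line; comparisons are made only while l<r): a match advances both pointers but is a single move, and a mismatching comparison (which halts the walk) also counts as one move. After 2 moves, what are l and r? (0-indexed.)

l=0 r=14: 'z'=='z', l++,r--
l=1 r=13: 'a'=='a', l++,r--

l=2, r=12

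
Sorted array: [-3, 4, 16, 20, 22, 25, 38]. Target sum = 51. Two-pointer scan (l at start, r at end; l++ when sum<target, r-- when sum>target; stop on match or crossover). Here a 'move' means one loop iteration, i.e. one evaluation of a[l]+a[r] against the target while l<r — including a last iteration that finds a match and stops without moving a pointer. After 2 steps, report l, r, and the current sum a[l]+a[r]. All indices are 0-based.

[0,6] -3+38=35 <51 → l++
[1,6] 4+38=42 <51 → l++

l=2, r=6, sum=54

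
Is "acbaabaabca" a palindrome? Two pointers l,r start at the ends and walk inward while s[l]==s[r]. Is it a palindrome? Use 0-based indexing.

palindrome

[0,10] 'a'=='a' → l++,r--
[1,9] 'c'=='c' → l++,r--
[2,8] 'b'=='b' → l++,r--
[3,7] 'a'=='a' → l++,r--
[4,6] 'a'=='a' → l++,r--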